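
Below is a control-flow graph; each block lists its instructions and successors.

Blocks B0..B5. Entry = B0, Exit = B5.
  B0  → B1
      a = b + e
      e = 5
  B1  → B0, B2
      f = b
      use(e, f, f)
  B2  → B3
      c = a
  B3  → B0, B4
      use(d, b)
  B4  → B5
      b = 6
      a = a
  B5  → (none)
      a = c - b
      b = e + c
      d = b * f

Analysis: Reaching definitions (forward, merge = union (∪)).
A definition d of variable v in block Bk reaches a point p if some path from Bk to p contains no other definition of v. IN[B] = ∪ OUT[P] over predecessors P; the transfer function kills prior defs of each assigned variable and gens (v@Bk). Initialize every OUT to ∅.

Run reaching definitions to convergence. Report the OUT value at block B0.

Answer: {a@B0, c@B2, e@B0, f@B1}

Working:
Converged values:
  B0:   IN={a@B0, c@B2, e@B0, f@B1}   OUT={a@B0, c@B2, e@B0, f@B1}
  B1:   IN={a@B0, c@B2, e@B0, f@B1}   OUT={a@B0, c@B2, e@B0, f@B1}
  B2:   IN={a@B0, c@B2, e@B0, f@B1}   OUT={a@B0, c@B2, e@B0, f@B1}
  B3:   IN={a@B0, c@B2, e@B0, f@B1}   OUT={a@B0, c@B2, e@B0, f@B1}
  B4:   IN={a@B0, c@B2, e@B0, f@B1}   OUT={a@B4, b@B4, c@B2, e@B0, f@B1}
  B5:   IN={a@B4, b@B4, c@B2, e@B0, f@B1}   OUT={a@B5, b@B5, c@B2, d@B5, e@B0, f@B1}

Merge at B0 (entry node, so the boundary value {} is joined with the incoming edge(s)): IN[B0] = {} ⊔ OUT[B1] ⊔ OUT[B3] = {a@B0, c@B2, e@B0, f@B1}
Applying B0's transfer function to that IN value gives OUT[B0] (row B0 above).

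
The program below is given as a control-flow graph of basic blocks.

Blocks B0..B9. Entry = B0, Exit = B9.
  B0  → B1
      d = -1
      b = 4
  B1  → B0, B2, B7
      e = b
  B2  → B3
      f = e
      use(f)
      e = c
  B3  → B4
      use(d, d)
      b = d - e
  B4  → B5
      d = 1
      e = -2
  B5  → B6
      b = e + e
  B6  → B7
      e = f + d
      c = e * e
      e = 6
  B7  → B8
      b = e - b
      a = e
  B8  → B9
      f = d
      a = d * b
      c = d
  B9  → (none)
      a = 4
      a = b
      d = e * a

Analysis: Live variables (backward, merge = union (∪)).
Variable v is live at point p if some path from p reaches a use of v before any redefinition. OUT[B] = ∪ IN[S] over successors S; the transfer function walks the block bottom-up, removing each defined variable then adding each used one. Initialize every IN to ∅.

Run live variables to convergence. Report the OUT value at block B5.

Per-block solution:
  B0:  IN={c}  OUT={b, c, d}
  B1:  IN={b, c, d}  OUT={b, c, d, e}
  B2:  IN={c, d, e}  OUT={d, e, f}
  B3:  IN={d, e, f}  OUT={f}
  B4:  IN={f}  OUT={d, e, f}
  B5:  IN={d, e, f}  OUT={b, d, f}
  B6:  IN={b, d, f}  OUT={b, d, e}
  B7:  IN={b, d, e}  OUT={b, d, e}
  B8:  IN={b, d, e}  OUT={b, e}
  B9:  IN={b, e}  OUT={}

Merge at B5: OUT[B5] = IN[B6] = {b, d, f}

Answer: {b, d, f}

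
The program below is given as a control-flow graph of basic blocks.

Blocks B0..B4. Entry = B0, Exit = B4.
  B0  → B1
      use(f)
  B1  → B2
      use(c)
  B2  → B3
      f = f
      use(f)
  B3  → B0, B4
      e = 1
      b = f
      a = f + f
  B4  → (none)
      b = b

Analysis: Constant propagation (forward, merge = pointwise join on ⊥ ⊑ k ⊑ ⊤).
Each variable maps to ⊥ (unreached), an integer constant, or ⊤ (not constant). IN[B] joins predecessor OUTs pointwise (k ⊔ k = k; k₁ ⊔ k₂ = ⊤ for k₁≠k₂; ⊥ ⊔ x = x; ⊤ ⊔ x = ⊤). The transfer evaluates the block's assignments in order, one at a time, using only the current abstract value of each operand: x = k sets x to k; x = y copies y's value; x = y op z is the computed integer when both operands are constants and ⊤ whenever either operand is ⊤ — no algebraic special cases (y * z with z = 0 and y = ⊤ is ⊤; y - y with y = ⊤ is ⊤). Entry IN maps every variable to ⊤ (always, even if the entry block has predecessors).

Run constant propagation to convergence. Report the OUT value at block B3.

Answer: {a: ⊤, b: ⊤, c: ⊤, d: ⊤, e: 1, f: ⊤}

Working:
Fixpoint table:
  B0:   IN=(all ⊤)   OUT=(all ⊤)
  B1:   IN=(all ⊤)   OUT=(all ⊤)
  B2:   IN=(all ⊤)   OUT=(all ⊤)
  B3:   IN=(all ⊤)   OUT={e:1; rest ⊤}
  B4:   IN={e:1; rest ⊤}   OUT={e:1; rest ⊤}

Merge at B3: IN[B3] = OUT[B2] = {a: ⊤, b: ⊤, c: ⊤, d: ⊤, e: ⊤, f: ⊤}
Applying B3's transfer function to that IN value gives OUT[B3] (row B3 above).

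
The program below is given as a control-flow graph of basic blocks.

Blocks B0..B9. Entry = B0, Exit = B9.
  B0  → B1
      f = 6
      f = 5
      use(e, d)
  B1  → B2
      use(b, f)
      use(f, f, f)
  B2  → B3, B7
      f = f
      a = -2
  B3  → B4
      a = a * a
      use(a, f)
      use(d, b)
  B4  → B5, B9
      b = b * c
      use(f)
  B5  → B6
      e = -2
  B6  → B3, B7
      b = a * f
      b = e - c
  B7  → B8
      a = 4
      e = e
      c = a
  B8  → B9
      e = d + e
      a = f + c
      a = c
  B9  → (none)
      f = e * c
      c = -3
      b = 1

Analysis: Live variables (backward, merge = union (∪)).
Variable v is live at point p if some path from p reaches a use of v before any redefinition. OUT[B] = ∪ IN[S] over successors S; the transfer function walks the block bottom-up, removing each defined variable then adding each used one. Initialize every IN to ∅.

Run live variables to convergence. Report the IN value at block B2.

Answer: {b, c, d, e, f}

Trace:
Converged values:
  B0: | IN={b, c, d, e} | OUT={b, c, d, e, f}
  B1: | IN={b, c, d, e, f} | OUT={b, c, d, e, f}
  B2: | IN={b, c, d, e, f} | OUT={a, b, c, d, e, f}
  B3: | IN={a, b, c, d, e, f} | OUT={a, b, c, d, e, f}
  B4: | IN={a, b, c, d, e, f} | OUT={a, c, d, e, f}
  B5: | IN={a, c, d, f} | OUT={a, c, d, e, f}
  B6: | IN={a, c, d, e, f} | OUT={a, b, c, d, e, f}
  B7: | IN={d, e, f} | OUT={c, d, e, f}
  B8: | IN={c, d, e, f} | OUT={c, e}
  B9: | IN={c, e} | OUT={}

Merge at B2: OUT[B2] = IN[B3] ⊔ IN[B7] = {a, b, c, d, e, f}
Applying B2's transfer function to that OUT value gives IN[B2] (row B2 above).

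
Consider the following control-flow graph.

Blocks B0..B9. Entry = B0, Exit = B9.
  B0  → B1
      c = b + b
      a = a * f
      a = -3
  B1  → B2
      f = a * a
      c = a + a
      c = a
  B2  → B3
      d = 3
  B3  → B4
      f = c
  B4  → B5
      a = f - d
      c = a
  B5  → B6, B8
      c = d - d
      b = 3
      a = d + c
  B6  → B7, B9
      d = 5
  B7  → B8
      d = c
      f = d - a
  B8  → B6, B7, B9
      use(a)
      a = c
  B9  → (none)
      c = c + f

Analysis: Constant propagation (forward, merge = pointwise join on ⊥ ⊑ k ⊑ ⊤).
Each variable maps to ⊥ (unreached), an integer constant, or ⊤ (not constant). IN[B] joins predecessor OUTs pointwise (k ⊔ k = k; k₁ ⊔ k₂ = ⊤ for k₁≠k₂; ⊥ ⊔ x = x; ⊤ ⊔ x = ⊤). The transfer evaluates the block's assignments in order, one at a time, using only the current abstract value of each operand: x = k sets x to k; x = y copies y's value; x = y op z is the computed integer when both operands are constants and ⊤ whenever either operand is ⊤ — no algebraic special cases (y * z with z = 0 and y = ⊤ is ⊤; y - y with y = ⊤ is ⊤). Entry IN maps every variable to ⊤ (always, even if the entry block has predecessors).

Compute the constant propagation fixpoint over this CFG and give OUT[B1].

Answer: {a: -3, b: ⊤, c: -3, d: ⊤, e: ⊤, f: 9}

Working:
Fixpoint table:
  B0:   IN=(all ⊤)   OUT={a:-3; rest ⊤}
  B1:   IN={a:-3; rest ⊤}   OUT={a:-3, c:-3, f:9; rest ⊤}
  B2:   IN={a:-3, c:-3, f:9; rest ⊤}   OUT={a:-3, c:-3, d:3, f:9; rest ⊤}
  B3:   IN={a:-3, c:-3, d:3, f:9; rest ⊤}   OUT={a:-3, c:-3, d:3, f:-3; rest ⊤}
  B4:   IN={a:-3, c:-3, d:3, f:-3; rest ⊤}   OUT={a:-6, c:-6, d:3, f:-3; rest ⊤}
  B5:   IN={a:-6, c:-6, d:3, f:-3; rest ⊤}   OUT={a:3, b:3, c:0, d:3, f:-3; rest ⊤}
  B6:   IN={b:3, c:0; rest ⊤}   OUT={b:3, c:0, d:5; rest ⊤}
  B7:   IN={b:3, c:0; rest ⊤}   OUT={b:3, c:0, d:0; rest ⊤}
  B8:   IN={b:3, c:0; rest ⊤}   OUT={a:0, b:3, c:0; rest ⊤}
  B9:   IN={b:3, c:0; rest ⊤}   OUT={b:3; rest ⊤}

Merge at B1: IN[B1] = OUT[B0] = {a: -3, b: ⊤, c: ⊤, d: ⊤, e: ⊤, f: ⊤}
Applying B1's transfer function to that IN value gives OUT[B1] (row B1 above).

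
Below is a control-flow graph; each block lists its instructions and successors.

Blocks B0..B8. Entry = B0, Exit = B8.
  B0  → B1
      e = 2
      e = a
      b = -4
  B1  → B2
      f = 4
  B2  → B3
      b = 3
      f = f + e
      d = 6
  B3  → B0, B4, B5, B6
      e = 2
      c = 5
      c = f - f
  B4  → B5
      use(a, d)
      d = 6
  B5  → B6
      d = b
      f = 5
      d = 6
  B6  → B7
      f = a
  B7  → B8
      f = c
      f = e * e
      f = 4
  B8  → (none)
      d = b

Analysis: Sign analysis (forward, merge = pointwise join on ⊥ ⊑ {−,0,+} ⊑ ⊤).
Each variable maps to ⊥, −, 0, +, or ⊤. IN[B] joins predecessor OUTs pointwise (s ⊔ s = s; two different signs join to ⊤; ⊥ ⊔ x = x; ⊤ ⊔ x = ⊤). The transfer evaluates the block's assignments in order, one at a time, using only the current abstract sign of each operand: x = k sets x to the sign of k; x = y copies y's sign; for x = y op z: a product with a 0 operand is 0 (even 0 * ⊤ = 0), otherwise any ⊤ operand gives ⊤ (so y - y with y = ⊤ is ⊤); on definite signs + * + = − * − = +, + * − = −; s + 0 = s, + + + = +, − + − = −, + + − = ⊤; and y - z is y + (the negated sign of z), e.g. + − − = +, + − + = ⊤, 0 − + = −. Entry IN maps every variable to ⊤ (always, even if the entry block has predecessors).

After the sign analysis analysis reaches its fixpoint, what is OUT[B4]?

Answer: {a: ⊤, b: +, c: ⊤, d: +, e: +, f: ⊤}

Trace:
Per-block solution:
  B0: | IN=(all ⊤) | OUT={b:-; rest ⊤}
  B1: | IN={b:-; rest ⊤} | OUT={b:-, f:+; rest ⊤}
  B2: | IN={b:-, f:+; rest ⊤} | OUT={b:+, d:+; rest ⊤}
  B3: | IN={b:+, d:+; rest ⊤} | OUT={b:+, d:+, e:+; rest ⊤}
  B4: | IN={b:+, d:+, e:+; rest ⊤} | OUT={b:+, d:+, e:+; rest ⊤}
  B5: | IN={b:+, d:+, e:+; rest ⊤} | OUT={b:+, d:+, e:+, f:+; rest ⊤}
  B6: | IN={b:+, d:+, e:+; rest ⊤} | OUT={b:+, d:+, e:+; rest ⊤}
  B7: | IN={b:+, d:+, e:+; rest ⊤} | OUT={b:+, d:+, e:+, f:+; rest ⊤}
  B8: | IN={b:+, d:+, e:+, f:+; rest ⊤} | OUT={b:+, d:+, e:+, f:+; rest ⊤}

Merge at B4: IN[B4] = OUT[B3] = {a: ⊤, b: +, c: ⊤, d: +, e: +, f: ⊤}
Applying B4's transfer function to that IN value gives OUT[B4] (row B4 above).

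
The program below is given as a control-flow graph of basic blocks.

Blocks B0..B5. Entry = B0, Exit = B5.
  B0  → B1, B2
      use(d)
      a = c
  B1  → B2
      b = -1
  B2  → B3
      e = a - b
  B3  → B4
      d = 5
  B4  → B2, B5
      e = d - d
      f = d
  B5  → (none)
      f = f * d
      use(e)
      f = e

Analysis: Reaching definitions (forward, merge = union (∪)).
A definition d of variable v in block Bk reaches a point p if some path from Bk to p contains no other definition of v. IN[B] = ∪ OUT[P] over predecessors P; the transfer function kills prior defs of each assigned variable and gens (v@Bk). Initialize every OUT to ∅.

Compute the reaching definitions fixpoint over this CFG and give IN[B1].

Answer: {a@B0}

Working:
Fixpoint table:
  B0:   IN={}   OUT={a@B0}
  B1:   IN={a@B0}   OUT={a@B0, b@B1}
  B2:   IN={a@B0, b@B1, d@B3, e@B4, f@B4}   OUT={a@B0, b@B1, d@B3, e@B2, f@B4}
  B3:   IN={a@B0, b@B1, d@B3, e@B2, f@B4}   OUT={a@B0, b@B1, d@B3, e@B2, f@B4}
  B4:   IN={a@B0, b@B1, d@B3, e@B2, f@B4}   OUT={a@B0, b@B1, d@B3, e@B4, f@B4}
  B5:   IN={a@B0, b@B1, d@B3, e@B4, f@B4}   OUT={a@B0, b@B1, d@B3, e@B4, f@B5}

Merge at B1: IN[B1] = OUT[B0] = {a@B0}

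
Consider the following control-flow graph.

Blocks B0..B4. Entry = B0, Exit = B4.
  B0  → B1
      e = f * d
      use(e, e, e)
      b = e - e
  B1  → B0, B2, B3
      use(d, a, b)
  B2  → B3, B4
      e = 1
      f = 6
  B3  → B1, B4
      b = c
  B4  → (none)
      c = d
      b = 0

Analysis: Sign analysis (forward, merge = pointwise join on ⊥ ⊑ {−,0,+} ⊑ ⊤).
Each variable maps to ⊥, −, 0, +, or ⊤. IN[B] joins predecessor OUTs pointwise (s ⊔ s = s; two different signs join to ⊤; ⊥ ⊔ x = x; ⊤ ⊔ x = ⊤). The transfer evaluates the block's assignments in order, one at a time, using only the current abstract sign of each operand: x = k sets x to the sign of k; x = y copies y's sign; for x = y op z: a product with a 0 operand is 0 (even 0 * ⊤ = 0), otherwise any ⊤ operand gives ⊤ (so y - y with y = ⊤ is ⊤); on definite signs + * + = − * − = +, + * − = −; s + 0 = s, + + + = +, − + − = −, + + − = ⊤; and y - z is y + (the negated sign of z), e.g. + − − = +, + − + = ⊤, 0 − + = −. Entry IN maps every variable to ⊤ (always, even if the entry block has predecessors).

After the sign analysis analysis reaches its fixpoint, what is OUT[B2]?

Per-block solution:
  B0: | IN=(all ⊤) | OUT=(all ⊤)
  B1: | IN=(all ⊤) | OUT=(all ⊤)
  B2: | IN=(all ⊤) | OUT={e:+, f:+; rest ⊤}
  B3: | IN=(all ⊤) | OUT=(all ⊤)
  B4: | IN=(all ⊤) | OUT={b:0; rest ⊤}

Merge at B2: IN[B2] = OUT[B1] = {a: ⊤, b: ⊤, c: ⊤, d: ⊤, e: ⊤, f: ⊤}
Applying B2's transfer function to that IN value gives OUT[B2] (row B2 above).

Answer: {a: ⊤, b: ⊤, c: ⊤, d: ⊤, e: +, f: +}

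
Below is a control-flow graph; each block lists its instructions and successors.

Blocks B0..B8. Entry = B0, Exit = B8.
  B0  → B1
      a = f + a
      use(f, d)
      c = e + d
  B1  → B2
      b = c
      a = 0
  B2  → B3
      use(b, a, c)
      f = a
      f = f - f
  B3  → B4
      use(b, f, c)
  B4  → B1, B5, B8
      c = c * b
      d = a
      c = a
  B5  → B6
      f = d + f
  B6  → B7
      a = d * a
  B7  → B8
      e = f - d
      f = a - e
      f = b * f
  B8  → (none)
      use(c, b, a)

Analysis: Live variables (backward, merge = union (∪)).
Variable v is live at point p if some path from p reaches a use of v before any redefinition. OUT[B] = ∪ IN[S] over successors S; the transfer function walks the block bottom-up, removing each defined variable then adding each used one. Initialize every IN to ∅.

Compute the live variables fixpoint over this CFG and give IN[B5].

Answer: {a, b, c, d, f}

Derivation:
Converged values:
  B0:   IN={a, d, e, f}   OUT={c}
  B1:   IN={c}   OUT={a, b, c}
  B2:   IN={a, b, c}   OUT={a, b, c, f}
  B3:   IN={a, b, c, f}   OUT={a, b, c, f}
  B4:   IN={a, b, c, f}   OUT={a, b, c, d, f}
  B5:   IN={a, b, c, d, f}   OUT={a, b, c, d, f}
  B6:   IN={a, b, c, d, f}   OUT={a, b, c, d, f}
  B7:   IN={a, b, c, d, f}   OUT={a, b, c}
  B8:   IN={a, b, c}   OUT={}

Merge at B5: OUT[B5] = IN[B6] = {a, b, c, d, f}
Applying B5's transfer function to that OUT value gives IN[B5] (row B5 above).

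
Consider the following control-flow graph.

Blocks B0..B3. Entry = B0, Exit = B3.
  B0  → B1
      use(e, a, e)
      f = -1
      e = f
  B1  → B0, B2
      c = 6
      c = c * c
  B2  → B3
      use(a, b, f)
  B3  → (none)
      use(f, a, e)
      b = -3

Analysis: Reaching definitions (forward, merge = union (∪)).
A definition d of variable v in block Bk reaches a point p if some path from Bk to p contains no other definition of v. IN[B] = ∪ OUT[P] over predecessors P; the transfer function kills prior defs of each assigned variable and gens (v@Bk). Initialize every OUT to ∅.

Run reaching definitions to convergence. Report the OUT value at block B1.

Converged values:
  B0:  IN={c@B1, e@B0, f@B0}  OUT={c@B1, e@B0, f@B0}
  B1:  IN={c@B1, e@B0, f@B0}  OUT={c@B1, e@B0, f@B0}
  B2:  IN={c@B1, e@B0, f@B0}  OUT={c@B1, e@B0, f@B0}
  B3:  IN={c@B1, e@B0, f@B0}  OUT={b@B3, c@B1, e@B0, f@B0}

Merge at B1: IN[B1] = OUT[B0] = {c@B1, e@B0, f@B0}
Applying B1's transfer function to that IN value gives OUT[B1] (row B1 above).

Answer: {c@B1, e@B0, f@B0}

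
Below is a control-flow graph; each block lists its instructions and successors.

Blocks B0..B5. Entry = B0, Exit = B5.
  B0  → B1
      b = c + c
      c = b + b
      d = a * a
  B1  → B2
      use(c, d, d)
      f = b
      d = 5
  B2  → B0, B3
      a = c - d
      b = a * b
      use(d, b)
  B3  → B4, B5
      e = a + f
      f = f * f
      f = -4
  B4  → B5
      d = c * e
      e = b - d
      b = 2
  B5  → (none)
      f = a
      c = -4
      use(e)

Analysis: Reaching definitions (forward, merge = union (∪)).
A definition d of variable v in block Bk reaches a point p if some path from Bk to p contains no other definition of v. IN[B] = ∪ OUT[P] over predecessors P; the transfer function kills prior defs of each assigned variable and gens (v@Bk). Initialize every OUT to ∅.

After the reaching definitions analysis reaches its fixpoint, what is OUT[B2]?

Answer: {a@B2, b@B2, c@B0, d@B1, f@B1}

Derivation:
Per-block solution:
  B0: | IN={a@B2, b@B2, c@B0, d@B1, f@B1} | OUT={a@B2, b@B0, c@B0, d@B0, f@B1}
  B1: | IN={a@B2, b@B0, c@B0, d@B0, f@B1} | OUT={a@B2, b@B0, c@B0, d@B1, f@B1}
  B2: | IN={a@B2, b@B0, c@B0, d@B1, f@B1} | OUT={a@B2, b@B2, c@B0, d@B1, f@B1}
  B3: | IN={a@B2, b@B2, c@B0, d@B1, f@B1} | OUT={a@B2, b@B2, c@B0, d@B1, e@B3, f@B3}
  B4: | IN={a@B2, b@B2, c@B0, d@B1, e@B3, f@B3} | OUT={a@B2, b@B4, c@B0, d@B4, e@B4, f@B3}
  B5: | IN={a@B2, b@B2, b@B4, c@B0, d@B1, d@B4, e@B3, e@B4, f@B3} | OUT={a@B2, b@B2, b@B4, c@B5, d@B1, d@B4, e@B3, e@B4, f@B5}

Merge at B2: IN[B2] = OUT[B1] = {a@B2, b@B0, c@B0, d@B1, f@B1}
Applying B2's transfer function to that IN value gives OUT[B2] (row B2 above).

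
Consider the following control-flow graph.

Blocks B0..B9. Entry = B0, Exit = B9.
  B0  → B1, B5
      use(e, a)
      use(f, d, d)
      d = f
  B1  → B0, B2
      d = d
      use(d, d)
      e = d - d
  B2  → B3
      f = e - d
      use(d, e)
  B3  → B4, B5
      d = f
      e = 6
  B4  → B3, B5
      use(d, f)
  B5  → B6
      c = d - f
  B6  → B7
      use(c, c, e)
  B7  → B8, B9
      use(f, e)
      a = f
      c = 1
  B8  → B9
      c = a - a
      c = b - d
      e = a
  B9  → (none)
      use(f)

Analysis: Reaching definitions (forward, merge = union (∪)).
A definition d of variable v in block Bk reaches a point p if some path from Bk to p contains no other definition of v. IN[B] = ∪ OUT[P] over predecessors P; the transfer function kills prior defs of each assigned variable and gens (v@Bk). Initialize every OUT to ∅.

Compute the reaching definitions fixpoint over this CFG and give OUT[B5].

Answer: {c@B5, d@B0, d@B3, e@B1, e@B3, f@B2}

Derivation:
Per-block solution:
  B0:  IN={d@B1, e@B1}  OUT={d@B0, e@B1}
  B1:  IN={d@B0, e@B1}  OUT={d@B1, e@B1}
  B2:  IN={d@B1, e@B1}  OUT={d@B1, e@B1, f@B2}
  B3:  IN={d@B1, d@B3, e@B1, e@B3, f@B2}  OUT={d@B3, e@B3, f@B2}
  B4:  IN={d@B3, e@B3, f@B2}  OUT={d@B3, e@B3, f@B2}
  B5:  IN={d@B0, d@B3, e@B1, e@B3, f@B2}  OUT={c@B5, d@B0, d@B3, e@B1, e@B3, f@B2}
  B6:  IN={c@B5, d@B0, d@B3, e@B1, e@B3, f@B2}  OUT={c@B5, d@B0, d@B3, e@B1, e@B3, f@B2}
  B7:  IN={c@B5, d@B0, d@B3, e@B1, e@B3, f@B2}  OUT={a@B7, c@B7, d@B0, d@B3, e@B1, e@B3, f@B2}
  B8:  IN={a@B7, c@B7, d@B0, d@B3, e@B1, e@B3, f@B2}  OUT={a@B7, c@B8, d@B0, d@B3, e@B8, f@B2}
  B9:  IN={a@B7, c@B7, c@B8, d@B0, d@B3, e@B1, e@B3, e@B8, f@B2}  OUT={a@B7, c@B7, c@B8, d@B0, d@B3, e@B1, e@B3, e@B8, f@B2}

Merge at B5: IN[B5] = OUT[B0] ⊔ OUT[B3] ⊔ OUT[B4] = {d@B0, d@B3, e@B1, e@B3, f@B2}
Applying B5's transfer function to that IN value gives OUT[B5] (row B5 above).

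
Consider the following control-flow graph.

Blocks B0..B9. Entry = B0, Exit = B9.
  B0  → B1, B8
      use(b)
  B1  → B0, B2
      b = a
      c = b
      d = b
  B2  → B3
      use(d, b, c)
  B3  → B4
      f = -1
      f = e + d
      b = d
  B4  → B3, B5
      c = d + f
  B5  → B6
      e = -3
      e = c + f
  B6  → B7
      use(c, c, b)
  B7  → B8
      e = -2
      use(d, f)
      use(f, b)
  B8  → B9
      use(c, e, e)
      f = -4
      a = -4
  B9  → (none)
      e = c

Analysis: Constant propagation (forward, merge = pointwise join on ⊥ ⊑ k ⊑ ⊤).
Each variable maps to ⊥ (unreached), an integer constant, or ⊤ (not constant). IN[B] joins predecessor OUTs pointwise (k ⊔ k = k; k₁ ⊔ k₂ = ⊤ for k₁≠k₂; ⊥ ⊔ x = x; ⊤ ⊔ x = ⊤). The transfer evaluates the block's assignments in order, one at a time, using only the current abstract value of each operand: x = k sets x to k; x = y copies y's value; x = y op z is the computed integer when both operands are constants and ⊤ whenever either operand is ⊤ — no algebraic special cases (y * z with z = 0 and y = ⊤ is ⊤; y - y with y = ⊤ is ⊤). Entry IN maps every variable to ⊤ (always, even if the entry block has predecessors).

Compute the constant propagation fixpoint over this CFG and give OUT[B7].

Answer: {a: ⊤, b: ⊤, c: ⊤, d: ⊤, e: -2, f: ⊤}

Derivation:
Fixpoint table:
  B0:   IN=(all ⊤)   OUT=(all ⊤)
  B1:   IN=(all ⊤)   OUT=(all ⊤)
  B2:   IN=(all ⊤)   OUT=(all ⊤)
  B3:   IN=(all ⊤)   OUT=(all ⊤)
  B4:   IN=(all ⊤)   OUT=(all ⊤)
  B5:   IN=(all ⊤)   OUT=(all ⊤)
  B6:   IN=(all ⊤)   OUT=(all ⊤)
  B7:   IN=(all ⊤)   OUT={e:-2; rest ⊤}
  B8:   IN=(all ⊤)   OUT={a:-4, f:-4; rest ⊤}
  B9:   IN={a:-4, f:-4; rest ⊤}   OUT={a:-4, f:-4; rest ⊤}

Merge at B7: IN[B7] = OUT[B6] = {a: ⊤, b: ⊤, c: ⊤, d: ⊤, e: ⊤, f: ⊤}
Applying B7's transfer function to that IN value gives OUT[B7] (row B7 above).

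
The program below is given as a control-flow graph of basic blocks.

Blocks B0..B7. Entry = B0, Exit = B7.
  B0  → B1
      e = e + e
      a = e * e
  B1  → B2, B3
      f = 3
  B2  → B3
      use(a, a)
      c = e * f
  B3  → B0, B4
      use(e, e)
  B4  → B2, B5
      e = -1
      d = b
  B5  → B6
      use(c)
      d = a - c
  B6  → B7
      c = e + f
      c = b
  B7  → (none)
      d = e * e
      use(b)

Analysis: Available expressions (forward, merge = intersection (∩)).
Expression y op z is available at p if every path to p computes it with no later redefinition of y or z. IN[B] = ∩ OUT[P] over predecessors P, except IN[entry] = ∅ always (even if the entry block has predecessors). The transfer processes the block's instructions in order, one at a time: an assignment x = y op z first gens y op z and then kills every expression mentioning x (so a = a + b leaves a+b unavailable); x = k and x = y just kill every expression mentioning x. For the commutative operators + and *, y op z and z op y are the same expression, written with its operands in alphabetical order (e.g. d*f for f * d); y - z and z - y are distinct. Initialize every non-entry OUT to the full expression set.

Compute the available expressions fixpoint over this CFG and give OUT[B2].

Per-block solution:
  B0:   IN={}   OUT={e*e}
  B1:   IN={e*e}   OUT={e*e}
  B2:   IN={}   OUT={e*f}
  B3:   IN={}   OUT={}
  B4:   IN={}   OUT={}
  B5:   IN={}   OUT={a-c}
  B6:   IN={a-c}   OUT={e+f}
  B7:   IN={e+f}   OUT={e*e, e+f}

Merge at B2: IN[B2] = OUT[B1] ∩ OUT[B4] = {}
Applying B2's transfer function to that IN value gives OUT[B2] (row B2 above).

Answer: {e*f}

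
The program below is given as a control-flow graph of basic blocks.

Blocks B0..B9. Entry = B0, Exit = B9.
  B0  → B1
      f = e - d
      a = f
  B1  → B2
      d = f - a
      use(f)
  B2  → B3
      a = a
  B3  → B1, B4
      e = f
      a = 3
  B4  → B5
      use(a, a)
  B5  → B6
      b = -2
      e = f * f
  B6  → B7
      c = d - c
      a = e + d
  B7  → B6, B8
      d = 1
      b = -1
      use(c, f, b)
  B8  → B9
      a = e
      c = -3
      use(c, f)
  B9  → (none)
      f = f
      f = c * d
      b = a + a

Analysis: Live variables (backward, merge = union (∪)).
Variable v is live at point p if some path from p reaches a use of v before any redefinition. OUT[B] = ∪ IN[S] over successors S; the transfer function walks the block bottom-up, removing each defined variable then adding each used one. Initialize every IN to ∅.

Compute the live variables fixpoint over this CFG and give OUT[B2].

Answer: {c, d, f}

Working:
Per-block solution:
  B0:   IN={c, d, e}   OUT={a, c, f}
  B1:   IN={a, c, f}   OUT={a, c, d, f}
  B2:   IN={a, c, d, f}   OUT={c, d, f}
  B3:   IN={c, d, f}   OUT={a, c, d, f}
  B4:   IN={a, c, d, f}   OUT={c, d, f}
  B5:   IN={c, d, f}   OUT={c, d, e, f}
  B6:   IN={c, d, e, f}   OUT={c, e, f}
  B7:   IN={c, e, f}   OUT={c, d, e, f}
  B8:   IN={d, e, f}   OUT={a, c, d, f}
  B9:   IN={a, c, d, f}   OUT={}

Merge at B2: OUT[B2] = IN[B3] = {c, d, f}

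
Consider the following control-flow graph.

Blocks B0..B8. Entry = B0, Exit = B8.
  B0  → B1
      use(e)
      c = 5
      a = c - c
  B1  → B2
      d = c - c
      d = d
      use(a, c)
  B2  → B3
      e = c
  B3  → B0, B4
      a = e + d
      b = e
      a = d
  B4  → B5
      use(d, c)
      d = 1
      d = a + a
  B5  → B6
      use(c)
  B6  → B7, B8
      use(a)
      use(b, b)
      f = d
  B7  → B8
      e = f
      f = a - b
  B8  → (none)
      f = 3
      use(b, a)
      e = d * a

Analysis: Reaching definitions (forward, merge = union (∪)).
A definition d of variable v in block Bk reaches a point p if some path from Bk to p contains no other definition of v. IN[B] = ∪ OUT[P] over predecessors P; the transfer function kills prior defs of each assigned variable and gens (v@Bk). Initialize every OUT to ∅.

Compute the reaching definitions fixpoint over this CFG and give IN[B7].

Answer: {a@B3, b@B3, c@B0, d@B4, e@B2, f@B6}

Derivation:
Converged values:
  B0: | IN={a@B3, b@B3, c@B0, d@B1, e@B2} | OUT={a@B0, b@B3, c@B0, d@B1, e@B2}
  B1: | IN={a@B0, b@B3, c@B0, d@B1, e@B2} | OUT={a@B0, b@B3, c@B0, d@B1, e@B2}
  B2: | IN={a@B0, b@B3, c@B0, d@B1, e@B2} | OUT={a@B0, b@B3, c@B0, d@B1, e@B2}
  B3: | IN={a@B0, b@B3, c@B0, d@B1, e@B2} | OUT={a@B3, b@B3, c@B0, d@B1, e@B2}
  B4: | IN={a@B3, b@B3, c@B0, d@B1, e@B2} | OUT={a@B3, b@B3, c@B0, d@B4, e@B2}
  B5: | IN={a@B3, b@B3, c@B0, d@B4, e@B2} | OUT={a@B3, b@B3, c@B0, d@B4, e@B2}
  B6: | IN={a@B3, b@B3, c@B0, d@B4, e@B2} | OUT={a@B3, b@B3, c@B0, d@B4, e@B2, f@B6}
  B7: | IN={a@B3, b@B3, c@B0, d@B4, e@B2, f@B6} | OUT={a@B3, b@B3, c@B0, d@B4, e@B7, f@B7}
  B8: | IN={a@B3, b@B3, c@B0, d@B4, e@B2, e@B7, f@B6, f@B7} | OUT={a@B3, b@B3, c@B0, d@B4, e@B8, f@B8}

Merge at B7: IN[B7] = OUT[B6] = {a@B3, b@B3, c@B0, d@B4, e@B2, f@B6}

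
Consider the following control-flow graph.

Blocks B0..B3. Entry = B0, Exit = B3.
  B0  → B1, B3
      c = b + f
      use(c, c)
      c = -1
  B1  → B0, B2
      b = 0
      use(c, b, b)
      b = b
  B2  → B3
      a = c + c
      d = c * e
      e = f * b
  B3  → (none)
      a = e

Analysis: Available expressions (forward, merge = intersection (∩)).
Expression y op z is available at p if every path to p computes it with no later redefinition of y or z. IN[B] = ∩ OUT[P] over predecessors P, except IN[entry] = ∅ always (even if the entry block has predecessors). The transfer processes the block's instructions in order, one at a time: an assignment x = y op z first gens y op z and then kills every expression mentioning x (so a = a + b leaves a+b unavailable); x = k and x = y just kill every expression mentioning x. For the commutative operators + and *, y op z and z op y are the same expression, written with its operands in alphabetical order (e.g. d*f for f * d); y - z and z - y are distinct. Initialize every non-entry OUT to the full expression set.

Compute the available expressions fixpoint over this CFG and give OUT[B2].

Answer: {b*f, c+c}

Working:
Converged values:
  B0: | IN={} | OUT={b+f}
  B1: | IN={b+f} | OUT={}
  B2: | IN={} | OUT={b*f, c+c}
  B3: | IN={} | OUT={}

Merge at B2: IN[B2] = OUT[B1] = {}
Applying B2's transfer function to that IN value gives OUT[B2] (row B2 above).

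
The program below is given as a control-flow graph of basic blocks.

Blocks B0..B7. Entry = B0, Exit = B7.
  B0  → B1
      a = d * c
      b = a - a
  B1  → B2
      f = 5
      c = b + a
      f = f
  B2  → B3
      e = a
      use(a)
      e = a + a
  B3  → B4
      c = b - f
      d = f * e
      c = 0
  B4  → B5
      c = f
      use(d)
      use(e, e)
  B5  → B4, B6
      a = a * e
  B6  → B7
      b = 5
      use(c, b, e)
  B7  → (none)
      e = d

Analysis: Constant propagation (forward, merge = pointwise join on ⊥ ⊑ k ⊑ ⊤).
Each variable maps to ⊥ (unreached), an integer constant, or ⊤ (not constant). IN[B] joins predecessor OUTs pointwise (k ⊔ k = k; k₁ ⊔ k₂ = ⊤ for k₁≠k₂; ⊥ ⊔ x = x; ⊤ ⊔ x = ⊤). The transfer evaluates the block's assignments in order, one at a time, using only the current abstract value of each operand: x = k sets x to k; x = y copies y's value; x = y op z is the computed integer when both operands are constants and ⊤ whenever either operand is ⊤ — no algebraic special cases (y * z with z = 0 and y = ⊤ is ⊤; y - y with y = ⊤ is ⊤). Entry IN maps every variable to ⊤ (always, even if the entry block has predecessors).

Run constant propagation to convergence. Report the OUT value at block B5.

Fixpoint table:
  B0:   IN=(all ⊤)   OUT=(all ⊤)
  B1:   IN=(all ⊤)   OUT={f:5; rest ⊤}
  B2:   IN={f:5; rest ⊤}   OUT={f:5; rest ⊤}
  B3:   IN={f:5; rest ⊤}   OUT={c:0, f:5; rest ⊤}
  B4:   IN={f:5; rest ⊤}   OUT={c:5, f:5; rest ⊤}
  B5:   IN={c:5, f:5; rest ⊤}   OUT={c:5, f:5; rest ⊤}
  B6:   IN={c:5, f:5; rest ⊤}   OUT={b:5, c:5, f:5; rest ⊤}
  B7:   IN={b:5, c:5, f:5; rest ⊤}   OUT={b:5, c:5, f:5; rest ⊤}

Merge at B5: IN[B5] = OUT[B4] = {a: ⊤, b: ⊤, c: 5, d: ⊤, e: ⊤, f: 5}
Applying B5's transfer function to that IN value gives OUT[B5] (row B5 above).

Answer: {a: ⊤, b: ⊤, c: 5, d: ⊤, e: ⊤, f: 5}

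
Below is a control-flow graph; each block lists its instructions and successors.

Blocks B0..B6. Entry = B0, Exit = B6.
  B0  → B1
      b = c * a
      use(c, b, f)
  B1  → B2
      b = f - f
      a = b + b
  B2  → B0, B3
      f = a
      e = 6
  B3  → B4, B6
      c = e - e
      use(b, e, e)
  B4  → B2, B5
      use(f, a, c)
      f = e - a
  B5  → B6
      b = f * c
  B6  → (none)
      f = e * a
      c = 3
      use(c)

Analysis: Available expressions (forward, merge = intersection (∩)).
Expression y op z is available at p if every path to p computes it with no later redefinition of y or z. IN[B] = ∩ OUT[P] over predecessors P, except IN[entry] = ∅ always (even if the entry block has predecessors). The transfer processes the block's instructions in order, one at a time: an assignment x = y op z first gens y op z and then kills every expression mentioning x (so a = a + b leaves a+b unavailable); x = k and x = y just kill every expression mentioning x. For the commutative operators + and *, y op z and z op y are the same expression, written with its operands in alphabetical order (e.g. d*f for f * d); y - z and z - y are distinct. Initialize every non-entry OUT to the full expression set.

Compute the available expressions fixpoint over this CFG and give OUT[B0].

Per-block solution:
  B0: | IN={} | OUT={a*c}
  B1: | IN={a*c} | OUT={b+b, f-f}
  B2: | IN={b+b} | OUT={b+b}
  B3: | IN={b+b} | OUT={b+b, e-e}
  B4: | IN={b+b, e-e} | OUT={b+b, e-a, e-e}
  B5: | IN={b+b, e-a, e-e} | OUT={c*f, e-a, e-e}
  B6: | IN={e-e} | OUT={a*e, e-e}

Merge at B0 (entry node, so the boundary value {} is joined with the incoming edge(s)): IN[B0] = {} ∩ OUT[B2] = {}
Applying B0's transfer function to that IN value gives OUT[B0] (row B0 above).

Answer: {a*c}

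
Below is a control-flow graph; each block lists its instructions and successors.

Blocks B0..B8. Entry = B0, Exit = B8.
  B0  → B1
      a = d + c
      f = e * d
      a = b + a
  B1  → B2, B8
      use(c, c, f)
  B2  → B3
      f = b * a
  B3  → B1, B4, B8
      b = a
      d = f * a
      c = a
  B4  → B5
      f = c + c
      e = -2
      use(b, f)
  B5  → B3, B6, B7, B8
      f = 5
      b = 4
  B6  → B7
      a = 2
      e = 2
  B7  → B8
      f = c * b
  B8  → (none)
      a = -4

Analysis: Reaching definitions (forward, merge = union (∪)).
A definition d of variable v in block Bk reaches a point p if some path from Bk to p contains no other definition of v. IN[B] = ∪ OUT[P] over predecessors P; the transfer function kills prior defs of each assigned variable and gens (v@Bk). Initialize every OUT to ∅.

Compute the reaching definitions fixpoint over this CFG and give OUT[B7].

Converged values:
  B0: | IN={} | OUT={a@B0, f@B0}
  B1: | IN={a@B0, b@B3, c@B3, d@B3, e@B4, f@B0, f@B2, f@B5} | OUT={a@B0, b@B3, c@B3, d@B3, e@B4, f@B0, f@B2, f@B5}
  B2: | IN={a@B0, b@B3, c@B3, d@B3, e@B4, f@B0, f@B2, f@B5} | OUT={a@B0, b@B3, c@B3, d@B3, e@B4, f@B2}
  B3: | IN={a@B0, b@B3, b@B5, c@B3, d@B3, e@B4, f@B2, f@B5} | OUT={a@B0, b@B3, c@B3, d@B3, e@B4, f@B2, f@B5}
  B4: | IN={a@B0, b@B3, c@B3, d@B3, e@B4, f@B2, f@B5} | OUT={a@B0, b@B3, c@B3, d@B3, e@B4, f@B4}
  B5: | IN={a@B0, b@B3, c@B3, d@B3, e@B4, f@B4} | OUT={a@B0, b@B5, c@B3, d@B3, e@B4, f@B5}
  B6: | IN={a@B0, b@B5, c@B3, d@B3, e@B4, f@B5} | OUT={a@B6, b@B5, c@B3, d@B3, e@B6, f@B5}
  B7: | IN={a@B0, a@B6, b@B5, c@B3, d@B3, e@B4, e@B6, f@B5} | OUT={a@B0, a@B6, b@B5, c@B3, d@B3, e@B4, e@B6, f@B7}
  B8: | IN={a@B0, a@B6, b@B3, b@B5, c@B3, d@B3, e@B4, e@B6, f@B0, f@B2, f@B5, f@B7} | OUT={a@B8, b@B3, b@B5, c@B3, d@B3, e@B4, e@B6, f@B0, f@B2, f@B5, f@B7}

Merge at B7: IN[B7] = OUT[B5] ⊔ OUT[B6] = {a@B0, a@B6, b@B5, c@B3, d@B3, e@B4, e@B6, f@B5}
Applying B7's transfer function to that IN value gives OUT[B7] (row B7 above).

Answer: {a@B0, a@B6, b@B5, c@B3, d@B3, e@B4, e@B6, f@B7}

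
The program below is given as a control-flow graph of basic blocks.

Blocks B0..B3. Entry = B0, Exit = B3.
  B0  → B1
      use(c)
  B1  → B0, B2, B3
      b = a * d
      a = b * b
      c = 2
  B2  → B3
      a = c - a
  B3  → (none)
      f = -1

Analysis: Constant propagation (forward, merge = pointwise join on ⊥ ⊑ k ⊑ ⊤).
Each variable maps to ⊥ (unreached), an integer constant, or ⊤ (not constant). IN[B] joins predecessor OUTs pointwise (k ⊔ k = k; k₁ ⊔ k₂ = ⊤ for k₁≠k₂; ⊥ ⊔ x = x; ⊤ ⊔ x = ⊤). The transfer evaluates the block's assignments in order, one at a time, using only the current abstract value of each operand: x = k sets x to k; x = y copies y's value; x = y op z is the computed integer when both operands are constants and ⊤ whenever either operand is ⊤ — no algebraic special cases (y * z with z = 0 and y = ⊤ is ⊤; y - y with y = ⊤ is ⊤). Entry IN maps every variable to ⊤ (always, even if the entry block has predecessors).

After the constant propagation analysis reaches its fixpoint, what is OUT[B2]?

Fixpoint table:
  B0: | IN=(all ⊤) | OUT=(all ⊤)
  B1: | IN=(all ⊤) | OUT={c:2; rest ⊤}
  B2: | IN={c:2; rest ⊤} | OUT={c:2; rest ⊤}
  B3: | IN={c:2; rest ⊤} | OUT={c:2, f:-1; rest ⊤}

Merge at B2: IN[B2] = OUT[B1] = {a: ⊤, b: ⊤, c: 2, d: ⊤, e: ⊤, f: ⊤}
Applying B2's transfer function to that IN value gives OUT[B2] (row B2 above).

Answer: {a: ⊤, b: ⊤, c: 2, d: ⊤, e: ⊤, f: ⊤}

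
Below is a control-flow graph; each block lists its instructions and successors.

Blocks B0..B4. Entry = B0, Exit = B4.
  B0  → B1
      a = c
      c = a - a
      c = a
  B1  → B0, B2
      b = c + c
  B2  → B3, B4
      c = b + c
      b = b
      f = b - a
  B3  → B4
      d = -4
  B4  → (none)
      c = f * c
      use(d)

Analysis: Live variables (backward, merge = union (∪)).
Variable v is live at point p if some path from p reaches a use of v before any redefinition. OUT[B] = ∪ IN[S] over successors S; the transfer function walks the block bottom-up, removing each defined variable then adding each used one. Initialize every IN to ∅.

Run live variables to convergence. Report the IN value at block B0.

Answer: {c, d}

Derivation:
Per-block solution:
  B0:   IN={c, d}   OUT={a, c, d}
  B1:   IN={a, c, d}   OUT={a, b, c, d}
  B2:   IN={a, b, c, d}   OUT={c, d, f}
  B3:   IN={c, f}   OUT={c, d, f}
  B4:   IN={c, d, f}   OUT={}

Merge at B0: OUT[B0] = IN[B1] = {a, c, d}
Applying B0's transfer function to that OUT value gives IN[B0] (row B0 above).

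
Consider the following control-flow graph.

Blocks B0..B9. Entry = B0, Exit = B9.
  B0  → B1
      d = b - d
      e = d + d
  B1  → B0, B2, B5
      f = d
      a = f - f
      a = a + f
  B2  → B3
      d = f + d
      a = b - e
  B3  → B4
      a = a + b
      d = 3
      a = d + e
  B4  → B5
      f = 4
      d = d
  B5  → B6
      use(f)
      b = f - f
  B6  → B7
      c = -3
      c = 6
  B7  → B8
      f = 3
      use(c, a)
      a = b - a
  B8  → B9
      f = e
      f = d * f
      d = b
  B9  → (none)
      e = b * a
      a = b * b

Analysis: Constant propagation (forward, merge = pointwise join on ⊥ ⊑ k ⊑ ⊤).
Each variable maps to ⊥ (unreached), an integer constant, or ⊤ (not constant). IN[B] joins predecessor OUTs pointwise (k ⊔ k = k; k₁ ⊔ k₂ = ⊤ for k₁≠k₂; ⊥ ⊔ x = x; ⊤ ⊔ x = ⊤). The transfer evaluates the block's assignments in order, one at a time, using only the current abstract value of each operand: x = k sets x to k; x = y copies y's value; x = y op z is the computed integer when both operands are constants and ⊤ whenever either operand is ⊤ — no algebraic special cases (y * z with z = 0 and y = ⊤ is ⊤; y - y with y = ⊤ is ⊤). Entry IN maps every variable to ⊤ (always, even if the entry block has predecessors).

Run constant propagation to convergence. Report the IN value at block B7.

Fixpoint table:
  B0: | IN=(all ⊤) | OUT=(all ⊤)
  B1: | IN=(all ⊤) | OUT=(all ⊤)
  B2: | IN=(all ⊤) | OUT=(all ⊤)
  B3: | IN=(all ⊤) | OUT={d:3; rest ⊤}
  B4: | IN={d:3; rest ⊤} | OUT={d:3, f:4; rest ⊤}
  B5: | IN=(all ⊤) | OUT=(all ⊤)
  B6: | IN=(all ⊤) | OUT={c:6; rest ⊤}
  B7: | IN={c:6; rest ⊤} | OUT={c:6, f:3; rest ⊤}
  B8: | IN={c:6, f:3; rest ⊤} | OUT={c:6; rest ⊤}
  B9: | IN={c:6; rest ⊤} | OUT={c:6; rest ⊤}

Merge at B7: IN[B7] = OUT[B6] = {a: ⊤, b: ⊤, c: 6, d: ⊤, e: ⊤, f: ⊤}

Answer: {a: ⊤, b: ⊤, c: 6, d: ⊤, e: ⊤, f: ⊤}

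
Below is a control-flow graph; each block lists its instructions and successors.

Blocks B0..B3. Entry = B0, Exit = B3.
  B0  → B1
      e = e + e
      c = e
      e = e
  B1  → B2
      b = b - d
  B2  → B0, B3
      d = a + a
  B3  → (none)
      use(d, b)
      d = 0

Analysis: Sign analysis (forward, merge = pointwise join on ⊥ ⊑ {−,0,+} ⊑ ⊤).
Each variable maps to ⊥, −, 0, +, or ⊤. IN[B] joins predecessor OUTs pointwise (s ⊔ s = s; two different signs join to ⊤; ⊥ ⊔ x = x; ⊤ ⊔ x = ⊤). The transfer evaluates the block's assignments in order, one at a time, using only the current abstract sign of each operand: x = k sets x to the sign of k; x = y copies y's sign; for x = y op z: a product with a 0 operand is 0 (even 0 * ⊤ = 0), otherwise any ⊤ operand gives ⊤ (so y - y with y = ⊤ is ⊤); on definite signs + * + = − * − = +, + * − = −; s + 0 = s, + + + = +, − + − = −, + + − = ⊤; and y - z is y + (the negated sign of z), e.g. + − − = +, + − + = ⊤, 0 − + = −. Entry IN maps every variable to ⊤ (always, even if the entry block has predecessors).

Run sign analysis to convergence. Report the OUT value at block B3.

Answer: {a: ⊤, b: ⊤, c: ⊤, d: 0, e: ⊤, f: ⊤}

Derivation:
Per-block solution:
  B0:  IN=(all ⊤)  OUT=(all ⊤)
  B1:  IN=(all ⊤)  OUT=(all ⊤)
  B2:  IN=(all ⊤)  OUT=(all ⊤)
  B3:  IN=(all ⊤)  OUT={d:0; rest ⊤}

Merge at B3: IN[B3] = OUT[B2] = {a: ⊤, b: ⊤, c: ⊤, d: ⊤, e: ⊤, f: ⊤}
Applying B3's transfer function to that IN value gives OUT[B3] (row B3 above).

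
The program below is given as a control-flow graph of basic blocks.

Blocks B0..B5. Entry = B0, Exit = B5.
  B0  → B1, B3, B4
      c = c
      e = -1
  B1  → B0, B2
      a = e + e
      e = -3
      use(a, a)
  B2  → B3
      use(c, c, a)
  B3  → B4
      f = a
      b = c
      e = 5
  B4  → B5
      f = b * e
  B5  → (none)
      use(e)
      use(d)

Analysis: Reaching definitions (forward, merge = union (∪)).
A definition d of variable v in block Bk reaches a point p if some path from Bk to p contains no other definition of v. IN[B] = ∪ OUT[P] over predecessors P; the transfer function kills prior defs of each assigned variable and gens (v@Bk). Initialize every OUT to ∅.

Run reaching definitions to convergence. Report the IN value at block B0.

Answer: {a@B1, c@B0, e@B1}

Derivation:
Converged values:
  B0: | IN={a@B1, c@B0, e@B1} | OUT={a@B1, c@B0, e@B0}
  B1: | IN={a@B1, c@B0, e@B0} | OUT={a@B1, c@B0, e@B1}
  B2: | IN={a@B1, c@B0, e@B1} | OUT={a@B1, c@B0, e@B1}
  B3: | IN={a@B1, c@B0, e@B0, e@B1} | OUT={a@B1, b@B3, c@B0, e@B3, f@B3}
  B4: | IN={a@B1, b@B3, c@B0, e@B0, e@B3, f@B3} | OUT={a@B1, b@B3, c@B0, e@B0, e@B3, f@B4}
  B5: | IN={a@B1, b@B3, c@B0, e@B0, e@B3, f@B4} | OUT={a@B1, b@B3, c@B0, e@B0, e@B3, f@B4}

Merge at B0 (entry node, so the boundary value {} is joined with the incoming edge(s)): IN[B0] = {} ⊔ OUT[B1] = {a@B1, c@B0, e@B1}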